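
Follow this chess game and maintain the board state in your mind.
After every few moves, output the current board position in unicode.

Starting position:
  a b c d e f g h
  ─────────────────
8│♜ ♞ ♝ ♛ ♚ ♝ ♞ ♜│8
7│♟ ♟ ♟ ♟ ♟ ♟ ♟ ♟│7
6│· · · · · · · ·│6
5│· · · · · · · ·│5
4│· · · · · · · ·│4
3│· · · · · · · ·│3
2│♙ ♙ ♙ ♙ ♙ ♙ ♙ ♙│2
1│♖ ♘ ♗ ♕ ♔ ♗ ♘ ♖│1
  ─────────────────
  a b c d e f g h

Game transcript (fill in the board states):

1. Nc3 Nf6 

  a b c d e f g h
  ─────────────────
8│♜ ♞ ♝ ♛ ♚ ♝ · ♜│8
7│♟ ♟ ♟ ♟ ♟ ♟ ♟ ♟│7
6│· · · · · ♞ · ·│6
5│· · · · · · · ·│5
4│· · · · · · · ·│4
3│· · ♘ · · · · ·│3
2│♙ ♙ ♙ ♙ ♙ ♙ ♙ ♙│2
1│♖ · ♗ ♕ ♔ ♗ ♘ ♖│1
  ─────────────────
  a b c d e f g h

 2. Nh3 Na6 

  a b c d e f g h
  ─────────────────
8│♜ · ♝ ♛ ♚ ♝ · ♜│8
7│♟ ♟ ♟ ♟ ♟ ♟ ♟ ♟│7
6│♞ · · · · ♞ · ·│6
5│· · · · · · · ·│5
4│· · · · · · · ·│4
3│· · ♘ · · · · ♘│3
2│♙ ♙ ♙ ♙ ♙ ♙ ♙ ♙│2
1│♖ · ♗ ♕ ♔ ♗ · ♖│1
  ─────────────────
  a b c d e f g h

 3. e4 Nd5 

  a b c d e f g h
  ─────────────────
8│♜ · ♝ ♛ ♚ ♝ · ♜│8
7│♟ ♟ ♟ ♟ ♟ ♟ ♟ ♟│7
6│♞ · · · · · · ·│6
5│· · · ♞ · · · ·│5
4│· · · · ♙ · · ·│4
3│· · ♘ · · · · ♘│3
2│♙ ♙ ♙ ♙ · ♙ ♙ ♙│2
1│♖ · ♗ ♕ ♔ ♗ · ♖│1
  ─────────────────
  a b c d e f g h



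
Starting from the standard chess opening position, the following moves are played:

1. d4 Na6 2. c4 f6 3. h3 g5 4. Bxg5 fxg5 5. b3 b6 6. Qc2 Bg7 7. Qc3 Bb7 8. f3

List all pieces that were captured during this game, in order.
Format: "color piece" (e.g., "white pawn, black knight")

Tracking captures:
  Bxg5: captured black pawn
  fxg5: captured white bishop

black pawn, white bishop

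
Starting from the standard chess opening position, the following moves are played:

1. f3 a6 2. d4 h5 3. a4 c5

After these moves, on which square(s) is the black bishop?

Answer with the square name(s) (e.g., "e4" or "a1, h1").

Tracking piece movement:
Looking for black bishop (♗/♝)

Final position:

  a b c d e f g h
  ─────────────────
8│♜ ♞ ♝ ♛ ♚ ♝ ♞ ♜│8
7│· ♟ · ♟ ♟ ♟ ♟ ·│7
6│♟ · · · · · · ·│6
5│· · ♟ · · · · ♟│5
4│♙ · · ♙ · · · ·│4
3│· · · · · ♙ · ·│3
2│· ♙ ♙ · ♙ · ♙ ♙│2
1│♖ ♘ ♗ ♕ ♔ ♗ ♘ ♖│1
  ─────────────────
  a b c d e f g h


c8, f8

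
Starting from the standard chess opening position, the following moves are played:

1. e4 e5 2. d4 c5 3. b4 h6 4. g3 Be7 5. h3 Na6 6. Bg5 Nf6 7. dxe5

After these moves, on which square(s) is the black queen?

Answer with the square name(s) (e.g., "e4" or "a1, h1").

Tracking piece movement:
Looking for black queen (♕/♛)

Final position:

  a b c d e f g h
  ─────────────────
8│♜ · ♝ ♛ ♚ · · ♜│8
7│♟ ♟ · ♟ ♝ ♟ ♟ ·│7
6│♞ · · · · ♞ · ♟│6
5│· · ♟ · ♙ · ♗ ·│5
4│· ♙ · · ♙ · · ·│4
3│· · · · · · ♙ ♙│3
2│♙ · ♙ · · ♙ · ·│2
1│♖ ♘ · ♕ ♔ ♗ ♘ ♖│1
  ─────────────────
  a b c d e f g h


d8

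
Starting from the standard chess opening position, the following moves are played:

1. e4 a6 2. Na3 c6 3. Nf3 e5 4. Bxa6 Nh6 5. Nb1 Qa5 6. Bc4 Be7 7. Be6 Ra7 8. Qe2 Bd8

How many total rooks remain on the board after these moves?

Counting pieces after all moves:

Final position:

  a b c d e f g h
  ─────────────────
8│· ♞ ♝ ♝ ♚ · · ♜│8
7│♜ ♟ · ♟ · ♟ ♟ ♟│7
6│· · ♟ · ♗ · · ♞│6
5│♛ · · · ♟ · · ·│5
4│· · · · ♙ · · ·│4
3│· · · · · ♘ · ·│3
2│♙ ♙ ♙ ♙ ♕ ♙ ♙ ♙│2
1│♖ ♘ ♗ · ♔ · · ♖│1
  ─────────────────
  a b c d e f g h


4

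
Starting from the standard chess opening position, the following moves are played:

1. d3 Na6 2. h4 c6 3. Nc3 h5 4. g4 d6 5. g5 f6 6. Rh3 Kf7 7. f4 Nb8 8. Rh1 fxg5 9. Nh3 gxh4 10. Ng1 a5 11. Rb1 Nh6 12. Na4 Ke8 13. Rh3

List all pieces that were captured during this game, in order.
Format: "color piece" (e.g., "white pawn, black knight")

Tracking captures:
  fxg5: captured white pawn
  gxh4: captured white pawn

white pawn, white pawn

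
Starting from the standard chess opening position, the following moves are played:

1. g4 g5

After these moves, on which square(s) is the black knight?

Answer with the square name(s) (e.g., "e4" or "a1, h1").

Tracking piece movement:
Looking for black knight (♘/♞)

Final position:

  a b c d e f g h
  ─────────────────
8│♜ ♞ ♝ ♛ ♚ ♝ ♞ ♜│8
7│♟ ♟ ♟ ♟ ♟ ♟ · ♟│7
6│· · · · · · · ·│6
5│· · · · · · ♟ ·│5
4│· · · · · · ♙ ·│4
3│· · · · · · · ·│3
2│♙ ♙ ♙ ♙ ♙ ♙ · ♙│2
1│♖ ♘ ♗ ♕ ♔ ♗ ♘ ♖│1
  ─────────────────
  a b c d e f g h


b8, g8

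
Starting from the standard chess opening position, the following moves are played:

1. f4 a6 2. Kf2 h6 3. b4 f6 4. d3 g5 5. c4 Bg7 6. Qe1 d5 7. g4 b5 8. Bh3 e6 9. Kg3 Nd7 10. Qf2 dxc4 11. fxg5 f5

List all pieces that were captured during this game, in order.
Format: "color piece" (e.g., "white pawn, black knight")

Tracking captures:
  dxc4: captured white pawn
  fxg5: captured black pawn

white pawn, black pawn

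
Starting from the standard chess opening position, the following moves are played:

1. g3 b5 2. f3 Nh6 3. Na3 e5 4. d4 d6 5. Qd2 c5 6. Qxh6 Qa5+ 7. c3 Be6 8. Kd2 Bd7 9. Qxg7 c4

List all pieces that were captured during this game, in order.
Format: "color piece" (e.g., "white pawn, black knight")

Tracking captures:
  Qxh6: captured black knight
  Qxg7: captured black pawn

black knight, black pawn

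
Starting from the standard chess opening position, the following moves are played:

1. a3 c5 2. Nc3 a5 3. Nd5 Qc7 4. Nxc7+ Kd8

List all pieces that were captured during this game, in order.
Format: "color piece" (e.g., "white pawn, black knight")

Tracking captures:
  Nxc7+: captured black queen

black queen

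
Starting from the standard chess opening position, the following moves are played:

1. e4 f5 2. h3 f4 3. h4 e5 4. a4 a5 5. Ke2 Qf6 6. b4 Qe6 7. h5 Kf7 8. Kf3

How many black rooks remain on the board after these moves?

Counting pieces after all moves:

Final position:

  a b c d e f g h
  ─────────────────
8│♜ ♞ ♝ · · ♝ ♞ ♜│8
7│· ♟ ♟ ♟ · ♚ ♟ ♟│7
6│· · · · ♛ · · ·│6
5│♟ · · · ♟ · · ♙│5
4│♙ ♙ · · ♙ ♟ · ·│4
3│· · · · · ♔ · ·│3
2│· · ♙ ♙ · ♙ ♙ ·│2
1│♖ ♘ ♗ ♕ · ♗ ♘ ♖│1
  ─────────────────
  a b c d e f g h


2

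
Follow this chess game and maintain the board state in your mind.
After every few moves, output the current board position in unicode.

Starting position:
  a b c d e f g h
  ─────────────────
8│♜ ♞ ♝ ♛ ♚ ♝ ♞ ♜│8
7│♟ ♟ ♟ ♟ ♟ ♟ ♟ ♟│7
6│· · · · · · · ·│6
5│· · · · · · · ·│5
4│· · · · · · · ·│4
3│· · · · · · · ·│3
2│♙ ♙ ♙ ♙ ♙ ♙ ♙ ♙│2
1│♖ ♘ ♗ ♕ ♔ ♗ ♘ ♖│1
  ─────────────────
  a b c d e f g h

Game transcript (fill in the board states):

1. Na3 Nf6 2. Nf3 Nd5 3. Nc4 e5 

  a b c d e f g h
  ─────────────────
8│♜ ♞ ♝ ♛ ♚ ♝ · ♜│8
7│♟ ♟ ♟ ♟ · ♟ ♟ ♟│7
6│· · · · · · · ·│6
5│· · · ♞ ♟ · · ·│5
4│· · ♘ · · · · ·│4
3│· · · · · ♘ · ·│3
2│♙ ♙ ♙ ♙ ♙ ♙ ♙ ♙│2
1│♖ · ♗ ♕ ♔ ♗ · ♖│1
  ─────────────────
  a b c d e f g h

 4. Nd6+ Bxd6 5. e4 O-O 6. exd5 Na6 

  a b c d e f g h
  ─────────────────
8│♜ · ♝ ♛ · ♜ ♚ ·│8
7│♟ ♟ ♟ ♟ · ♟ ♟ ♟│7
6│♞ · · ♝ · · · ·│6
5│· · · ♙ ♟ · · ·│5
4│· · · · · · · ·│4
3│· · · · · ♘ · ·│3
2│♙ ♙ ♙ ♙ · ♙ ♙ ♙│2
1│♖ · ♗ ♕ ♔ ♗ · ♖│1
  ─────────────────
  a b c d e f g h

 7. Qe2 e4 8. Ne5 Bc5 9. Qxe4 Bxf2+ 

  a b c d e f g h
  ─────────────────
8│♜ · ♝ ♛ · ♜ ♚ ·│8
7│♟ ♟ ♟ ♟ · ♟ ♟ ♟│7
6│♞ · · · · · · ·│6
5│· · · ♙ ♘ · · ·│5
4│· · · · ♕ · · ·│4
3│· · · · · · · ·│3
2│♙ ♙ ♙ ♙ · ♝ ♙ ♙│2
1│♖ · ♗ · ♔ ♗ · ♖│1
  ─────────────────
  a b c d e f g h

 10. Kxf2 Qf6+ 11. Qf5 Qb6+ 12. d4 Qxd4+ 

  a b c d e f g h
  ─────────────────
8│♜ · ♝ · · ♜ ♚ ·│8
7│♟ ♟ ♟ ♟ · ♟ ♟ ♟│7
6│♞ · · · · · · ·│6
5│· · · ♙ ♘ ♕ · ·│5
4│· · · ♛ · · · ·│4
3│· · · · · · · ·│3
2│♙ ♙ ♙ · · ♔ ♙ ♙│2
1│♖ · ♗ · · ♗ · ♖│1
  ─────────────────
  a b c d e f g h

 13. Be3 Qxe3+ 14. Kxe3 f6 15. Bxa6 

  a b c d e f g h
  ─────────────────
8│♜ · ♝ · · ♜ ♚ ·│8
7│♟ ♟ ♟ ♟ · · ♟ ♟│7
6│♗ · · · · ♟ · ·│6
5│· · · ♙ ♘ ♕ · ·│5
4│· · · · · · · ·│4
3│· · · · ♔ · · ·│3
2│♙ ♙ ♙ · · · ♙ ♙│2
1│♖ · · · · · · ♖│1
  ─────────────────
  a b c d e f g h


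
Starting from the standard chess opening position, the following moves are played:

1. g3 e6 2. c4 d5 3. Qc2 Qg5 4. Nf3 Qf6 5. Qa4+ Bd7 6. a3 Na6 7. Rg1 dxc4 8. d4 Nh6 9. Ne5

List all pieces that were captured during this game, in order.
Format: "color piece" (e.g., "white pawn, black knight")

Tracking captures:
  dxc4: captured white pawn

white pawn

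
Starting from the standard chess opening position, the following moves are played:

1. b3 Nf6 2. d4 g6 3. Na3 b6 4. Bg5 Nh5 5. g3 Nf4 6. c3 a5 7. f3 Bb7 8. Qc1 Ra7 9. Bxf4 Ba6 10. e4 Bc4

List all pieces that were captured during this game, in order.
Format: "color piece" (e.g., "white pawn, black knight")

Tracking captures:
  Bxf4: captured black knight

black knight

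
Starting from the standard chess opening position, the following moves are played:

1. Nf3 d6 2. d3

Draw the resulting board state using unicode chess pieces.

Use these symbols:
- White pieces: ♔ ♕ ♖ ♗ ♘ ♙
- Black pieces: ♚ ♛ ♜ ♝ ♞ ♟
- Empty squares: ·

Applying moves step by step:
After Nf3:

♜ ♞ ♝ ♛ ♚ ♝ ♞ ♜
♟ ♟ ♟ ♟ ♟ ♟ ♟ ♟
· · · · · · · ·
· · · · · · · ·
· · · · · · · ·
· · · · · ♘ · ·
♙ ♙ ♙ ♙ ♙ ♙ ♙ ♙
♖ ♘ ♗ ♕ ♔ ♗ · ♖


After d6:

♜ ♞ ♝ ♛ ♚ ♝ ♞ ♜
♟ ♟ ♟ · ♟ ♟ ♟ ♟
· · · ♟ · · · ·
· · · · · · · ·
· · · · · · · ·
· · · · · ♘ · ·
♙ ♙ ♙ ♙ ♙ ♙ ♙ ♙
♖ ♘ ♗ ♕ ♔ ♗ · ♖


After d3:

♜ ♞ ♝ ♛ ♚ ♝ ♞ ♜
♟ ♟ ♟ · ♟ ♟ ♟ ♟
· · · ♟ · · · ·
· · · · · · · ·
· · · · · · · ·
· · · ♙ · ♘ · ·
♙ ♙ ♙ · ♙ ♙ ♙ ♙
♖ ♘ ♗ ♕ ♔ ♗ · ♖



  a b c d e f g h
  ─────────────────
8│♜ ♞ ♝ ♛ ♚ ♝ ♞ ♜│8
7│♟ ♟ ♟ · ♟ ♟ ♟ ♟│7
6│· · · ♟ · · · ·│6
5│· · · · · · · ·│5
4│· · · · · · · ·│4
3│· · · ♙ · ♘ · ·│3
2│♙ ♙ ♙ · ♙ ♙ ♙ ♙│2
1│♖ ♘ ♗ ♕ ♔ ♗ · ♖│1
  ─────────────────
  a b c d e f g h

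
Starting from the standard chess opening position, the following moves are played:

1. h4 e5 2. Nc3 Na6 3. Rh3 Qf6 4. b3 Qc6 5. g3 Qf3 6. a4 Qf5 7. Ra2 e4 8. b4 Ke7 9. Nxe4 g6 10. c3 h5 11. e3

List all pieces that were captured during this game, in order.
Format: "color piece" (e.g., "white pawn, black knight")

Tracking captures:
  Nxe4: captured black pawn

black pawn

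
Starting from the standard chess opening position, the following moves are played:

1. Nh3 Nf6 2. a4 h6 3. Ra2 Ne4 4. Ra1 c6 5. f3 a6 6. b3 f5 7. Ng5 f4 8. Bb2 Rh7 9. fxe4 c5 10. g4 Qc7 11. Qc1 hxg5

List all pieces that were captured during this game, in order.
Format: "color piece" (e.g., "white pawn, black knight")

Tracking captures:
  fxe4: captured black knight
  hxg5: captured white knight

black knight, white knight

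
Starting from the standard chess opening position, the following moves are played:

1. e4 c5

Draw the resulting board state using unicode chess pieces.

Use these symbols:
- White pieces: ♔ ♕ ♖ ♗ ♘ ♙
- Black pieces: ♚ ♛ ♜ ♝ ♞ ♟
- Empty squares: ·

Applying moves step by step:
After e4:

♜ ♞ ♝ ♛ ♚ ♝ ♞ ♜
♟ ♟ ♟ ♟ ♟ ♟ ♟ ♟
· · · · · · · ·
· · · · · · · ·
· · · · ♙ · · ·
· · · · · · · ·
♙ ♙ ♙ ♙ · ♙ ♙ ♙
♖ ♘ ♗ ♕ ♔ ♗ ♘ ♖


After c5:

♜ ♞ ♝ ♛ ♚ ♝ ♞ ♜
♟ ♟ · ♟ ♟ ♟ ♟ ♟
· · · · · · · ·
· · ♟ · · · · ·
· · · · ♙ · · ·
· · · · · · · ·
♙ ♙ ♙ ♙ · ♙ ♙ ♙
♖ ♘ ♗ ♕ ♔ ♗ ♘ ♖



  a b c d e f g h
  ─────────────────
8│♜ ♞ ♝ ♛ ♚ ♝ ♞ ♜│8
7│♟ ♟ · ♟ ♟ ♟ ♟ ♟│7
6│· · · · · · · ·│6
5│· · ♟ · · · · ·│5
4│· · · · ♙ · · ·│4
3│· · · · · · · ·│3
2│♙ ♙ ♙ ♙ · ♙ ♙ ♙│2
1│♖ ♘ ♗ ♕ ♔ ♗ ♘ ♖│1
  ─────────────────
  a b c d e f g h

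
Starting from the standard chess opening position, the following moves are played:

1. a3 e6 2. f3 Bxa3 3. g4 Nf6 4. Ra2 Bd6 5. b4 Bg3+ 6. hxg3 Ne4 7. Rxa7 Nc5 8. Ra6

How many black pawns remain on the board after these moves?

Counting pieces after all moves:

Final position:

  a b c d e f g h
  ─────────────────
8│♜ ♞ ♝ ♛ ♚ · · ♜│8
7│· ♟ ♟ ♟ · ♟ ♟ ♟│7
6│♖ · · · ♟ · · ·│6
5│· · ♞ · · · · ·│5
4│· ♙ · · · · ♙ ·│4
3│· · · · · ♙ ♙ ·│3
2│· · ♙ ♙ ♙ · · ·│2
1│· ♘ ♗ ♕ ♔ ♗ ♘ ♖│1
  ─────────────────
  a b c d e f g h


7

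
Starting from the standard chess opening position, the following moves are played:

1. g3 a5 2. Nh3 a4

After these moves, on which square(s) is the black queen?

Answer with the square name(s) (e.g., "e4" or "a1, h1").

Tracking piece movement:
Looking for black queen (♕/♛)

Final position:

  a b c d e f g h
  ─────────────────
8│♜ ♞ ♝ ♛ ♚ ♝ ♞ ♜│8
7│· ♟ ♟ ♟ ♟ ♟ ♟ ♟│7
6│· · · · · · · ·│6
5│· · · · · · · ·│5
4│♟ · · · · · · ·│4
3│· · · · · · ♙ ♘│3
2│♙ ♙ ♙ ♙ ♙ ♙ · ♙│2
1│♖ ♘ ♗ ♕ ♔ ♗ · ♖│1
  ─────────────────
  a b c d e f g h


d8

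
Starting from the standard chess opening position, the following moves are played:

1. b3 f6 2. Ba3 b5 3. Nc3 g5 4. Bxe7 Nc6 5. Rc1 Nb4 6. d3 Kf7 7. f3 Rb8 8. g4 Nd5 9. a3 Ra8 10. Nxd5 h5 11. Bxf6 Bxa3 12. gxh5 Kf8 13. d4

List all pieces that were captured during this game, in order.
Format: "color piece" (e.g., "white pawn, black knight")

Tracking captures:
  Bxe7: captured black pawn
  Nxd5: captured black knight
  Bxf6: captured black pawn
  Bxa3: captured white pawn
  gxh5: captured black pawn

black pawn, black knight, black pawn, white pawn, black pawn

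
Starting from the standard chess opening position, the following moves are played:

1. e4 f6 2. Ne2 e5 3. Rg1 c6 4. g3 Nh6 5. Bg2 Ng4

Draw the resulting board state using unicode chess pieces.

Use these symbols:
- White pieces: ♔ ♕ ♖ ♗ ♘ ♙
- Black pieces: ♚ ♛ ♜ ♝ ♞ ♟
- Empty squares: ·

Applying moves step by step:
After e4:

♜ ♞ ♝ ♛ ♚ ♝ ♞ ♜
♟ ♟ ♟ ♟ ♟ ♟ ♟ ♟
· · · · · · · ·
· · · · · · · ·
· · · · ♙ · · ·
· · · · · · · ·
♙ ♙ ♙ ♙ · ♙ ♙ ♙
♖ ♘ ♗ ♕ ♔ ♗ ♘ ♖


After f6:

♜ ♞ ♝ ♛ ♚ ♝ ♞ ♜
♟ ♟ ♟ ♟ ♟ · ♟ ♟
· · · · · ♟ · ·
· · · · · · · ·
· · · · ♙ · · ·
· · · · · · · ·
♙ ♙ ♙ ♙ · ♙ ♙ ♙
♖ ♘ ♗ ♕ ♔ ♗ ♘ ♖


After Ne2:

♜ ♞ ♝ ♛ ♚ ♝ ♞ ♜
♟ ♟ ♟ ♟ ♟ · ♟ ♟
· · · · · ♟ · ·
· · · · · · · ·
· · · · ♙ · · ·
· · · · · · · ·
♙ ♙ ♙ ♙ ♘ ♙ ♙ ♙
♖ ♘ ♗ ♕ ♔ ♗ · ♖


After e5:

♜ ♞ ♝ ♛ ♚ ♝ ♞ ♜
♟ ♟ ♟ ♟ · · ♟ ♟
· · · · · ♟ · ·
· · · · ♟ · · ·
· · · · ♙ · · ·
· · · · · · · ·
♙ ♙ ♙ ♙ ♘ ♙ ♙ ♙
♖ ♘ ♗ ♕ ♔ ♗ · ♖


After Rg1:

♜ ♞ ♝ ♛ ♚ ♝ ♞ ♜
♟ ♟ ♟ ♟ · · ♟ ♟
· · · · · ♟ · ·
· · · · ♟ · · ·
· · · · ♙ · · ·
· · · · · · · ·
♙ ♙ ♙ ♙ ♘ ♙ ♙ ♙
♖ ♘ ♗ ♕ ♔ ♗ ♖ ·


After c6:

♜ ♞ ♝ ♛ ♚ ♝ ♞ ♜
♟ ♟ · ♟ · · ♟ ♟
· · ♟ · · ♟ · ·
· · · · ♟ · · ·
· · · · ♙ · · ·
· · · · · · · ·
♙ ♙ ♙ ♙ ♘ ♙ ♙ ♙
♖ ♘ ♗ ♕ ♔ ♗ ♖ ·


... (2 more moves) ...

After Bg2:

♜ ♞ ♝ ♛ ♚ ♝ · ♜
♟ ♟ · ♟ · · ♟ ♟
· · ♟ · · ♟ · ♞
· · · · ♟ · · ·
· · · · ♙ · · ·
· · · · · · ♙ ·
♙ ♙ ♙ ♙ ♘ ♙ ♗ ♙
♖ ♘ ♗ ♕ ♔ · ♖ ·


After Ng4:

♜ ♞ ♝ ♛ ♚ ♝ · ♜
♟ ♟ · ♟ · · ♟ ♟
· · ♟ · · ♟ · ·
· · · · ♟ · · ·
· · · · ♙ · ♞ ·
· · · · · · ♙ ·
♙ ♙ ♙ ♙ ♘ ♙ ♗ ♙
♖ ♘ ♗ ♕ ♔ · ♖ ·



  a b c d e f g h
  ─────────────────
8│♜ ♞ ♝ ♛ ♚ ♝ · ♜│8
7│♟ ♟ · ♟ · · ♟ ♟│7
6│· · ♟ · · ♟ · ·│6
5│· · · · ♟ · · ·│5
4│· · · · ♙ · ♞ ·│4
3│· · · · · · ♙ ·│3
2│♙ ♙ ♙ ♙ ♘ ♙ ♗ ♙│2
1│♖ ♘ ♗ ♕ ♔ · ♖ ·│1
  ─────────────────
  a b c d e f g h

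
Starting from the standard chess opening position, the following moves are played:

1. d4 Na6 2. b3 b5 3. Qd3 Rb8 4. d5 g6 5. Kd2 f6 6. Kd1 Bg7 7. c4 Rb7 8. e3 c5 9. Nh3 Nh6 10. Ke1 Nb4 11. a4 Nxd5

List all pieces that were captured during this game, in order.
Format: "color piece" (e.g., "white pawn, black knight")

Tracking captures:
  Nxd5: captured white pawn

white pawn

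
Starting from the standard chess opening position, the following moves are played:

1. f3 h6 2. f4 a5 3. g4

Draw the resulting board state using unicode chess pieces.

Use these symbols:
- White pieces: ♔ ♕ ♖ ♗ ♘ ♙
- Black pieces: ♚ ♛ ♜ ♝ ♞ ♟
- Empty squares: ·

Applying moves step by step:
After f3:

♜ ♞ ♝ ♛ ♚ ♝ ♞ ♜
♟ ♟ ♟ ♟ ♟ ♟ ♟ ♟
· · · · · · · ·
· · · · · · · ·
· · · · · · · ·
· · · · · ♙ · ·
♙ ♙ ♙ ♙ ♙ · ♙ ♙
♖ ♘ ♗ ♕ ♔ ♗ ♘ ♖


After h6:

♜ ♞ ♝ ♛ ♚ ♝ ♞ ♜
♟ ♟ ♟ ♟ ♟ ♟ ♟ ·
· · · · · · · ♟
· · · · · · · ·
· · · · · · · ·
· · · · · ♙ · ·
♙ ♙ ♙ ♙ ♙ · ♙ ♙
♖ ♘ ♗ ♕ ♔ ♗ ♘ ♖


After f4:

♜ ♞ ♝ ♛ ♚ ♝ ♞ ♜
♟ ♟ ♟ ♟ ♟ ♟ ♟ ·
· · · · · · · ♟
· · · · · · · ·
· · · · · ♙ · ·
· · · · · · · ·
♙ ♙ ♙ ♙ ♙ · ♙ ♙
♖ ♘ ♗ ♕ ♔ ♗ ♘ ♖


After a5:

♜ ♞ ♝ ♛ ♚ ♝ ♞ ♜
· ♟ ♟ ♟ ♟ ♟ ♟ ·
· · · · · · · ♟
♟ · · · · · · ·
· · · · · ♙ · ·
· · · · · · · ·
♙ ♙ ♙ ♙ ♙ · ♙ ♙
♖ ♘ ♗ ♕ ♔ ♗ ♘ ♖


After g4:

♜ ♞ ♝ ♛ ♚ ♝ ♞ ♜
· ♟ ♟ ♟ ♟ ♟ ♟ ·
· · · · · · · ♟
♟ · · · · · · ·
· · · · · ♙ ♙ ·
· · · · · · · ·
♙ ♙ ♙ ♙ ♙ · · ♙
♖ ♘ ♗ ♕ ♔ ♗ ♘ ♖



  a b c d e f g h
  ─────────────────
8│♜ ♞ ♝ ♛ ♚ ♝ ♞ ♜│8
7│· ♟ ♟ ♟ ♟ ♟ ♟ ·│7
6│· · · · · · · ♟│6
5│♟ · · · · · · ·│5
4│· · · · · ♙ ♙ ·│4
3│· · · · · · · ·│3
2│♙ ♙ ♙ ♙ ♙ · · ♙│2
1│♖ ♘ ♗ ♕ ♔ ♗ ♘ ♖│1
  ─────────────────
  a b c d e f g h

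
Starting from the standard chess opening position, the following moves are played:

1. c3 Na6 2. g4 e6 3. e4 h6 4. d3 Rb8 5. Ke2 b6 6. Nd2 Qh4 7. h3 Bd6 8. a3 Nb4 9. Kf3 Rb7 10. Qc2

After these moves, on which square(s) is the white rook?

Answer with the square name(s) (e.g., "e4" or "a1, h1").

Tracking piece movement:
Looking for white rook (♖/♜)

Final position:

  a b c d e f g h
  ─────────────────
8│· · ♝ · ♚ · ♞ ♜│8
7│♟ ♜ ♟ ♟ · ♟ ♟ ·│7
6│· ♟ · ♝ ♟ · · ♟│6
5│· · · · · · · ·│5
4│· ♞ · · ♙ · ♙ ♛│4
3│♙ · ♙ ♙ · ♔ · ♙│3
2│· ♙ ♕ ♘ · ♙ · ·│2
1│♖ · ♗ · · ♗ ♘ ♖│1
  ─────────────────
  a b c d e f g h


a1, h1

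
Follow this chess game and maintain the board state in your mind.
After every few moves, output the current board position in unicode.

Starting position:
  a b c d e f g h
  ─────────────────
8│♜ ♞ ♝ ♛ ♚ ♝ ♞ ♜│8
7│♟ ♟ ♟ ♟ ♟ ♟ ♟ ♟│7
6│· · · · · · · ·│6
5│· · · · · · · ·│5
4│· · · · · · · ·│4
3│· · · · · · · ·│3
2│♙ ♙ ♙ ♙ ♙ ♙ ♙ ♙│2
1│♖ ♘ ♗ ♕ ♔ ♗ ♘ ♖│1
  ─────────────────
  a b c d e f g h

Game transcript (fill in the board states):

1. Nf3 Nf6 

  a b c d e f g h
  ─────────────────
8│♜ ♞ ♝ ♛ ♚ ♝ · ♜│8
7│♟ ♟ ♟ ♟ ♟ ♟ ♟ ♟│7
6│· · · · · ♞ · ·│6
5│· · · · · · · ·│5
4│· · · · · · · ·│4
3│· · · · · ♘ · ·│3
2│♙ ♙ ♙ ♙ ♙ ♙ ♙ ♙│2
1│♖ ♘ ♗ ♕ ♔ ♗ · ♖│1
  ─────────────────
  a b c d e f g h

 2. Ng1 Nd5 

  a b c d e f g h
  ─────────────────
8│♜ ♞ ♝ ♛ ♚ ♝ · ♜│8
7│♟ ♟ ♟ ♟ ♟ ♟ ♟ ♟│7
6│· · · · · · · ·│6
5│· · · ♞ · · · ·│5
4│· · · · · · · ·│4
3│· · · · · · · ·│3
2│♙ ♙ ♙ ♙ ♙ ♙ ♙ ♙│2
1│♖ ♘ ♗ ♕ ♔ ♗ ♘ ♖│1
  ─────────────────
  a b c d e f g h

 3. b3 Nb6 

  a b c d e f g h
  ─────────────────
8│♜ ♞ ♝ ♛ ♚ ♝ · ♜│8
7│♟ ♟ ♟ ♟ ♟ ♟ ♟ ♟│7
6│· ♞ · · · · · ·│6
5│· · · · · · · ·│5
4│· · · · · · · ·│4
3│· ♙ · · · · · ·│3
2│♙ · ♙ ♙ ♙ ♙ ♙ ♙│2
1│♖ ♘ ♗ ♕ ♔ ♗ ♘ ♖│1
  ─────────────────
  a b c d e f g h

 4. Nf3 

  a b c d e f g h
  ─────────────────
8│♜ ♞ ♝ ♛ ♚ ♝ · ♜│8
7│♟ ♟ ♟ ♟ ♟ ♟ ♟ ♟│7
6│· ♞ · · · · · ·│6
5│· · · · · · · ·│5
4│· · · · · · · ·│4
3│· ♙ · · · ♘ · ·│3
2│♙ · ♙ ♙ ♙ ♙ ♙ ♙│2
1│♖ ♘ ♗ ♕ ♔ ♗ · ♖│1
  ─────────────────
  a b c d e f g h


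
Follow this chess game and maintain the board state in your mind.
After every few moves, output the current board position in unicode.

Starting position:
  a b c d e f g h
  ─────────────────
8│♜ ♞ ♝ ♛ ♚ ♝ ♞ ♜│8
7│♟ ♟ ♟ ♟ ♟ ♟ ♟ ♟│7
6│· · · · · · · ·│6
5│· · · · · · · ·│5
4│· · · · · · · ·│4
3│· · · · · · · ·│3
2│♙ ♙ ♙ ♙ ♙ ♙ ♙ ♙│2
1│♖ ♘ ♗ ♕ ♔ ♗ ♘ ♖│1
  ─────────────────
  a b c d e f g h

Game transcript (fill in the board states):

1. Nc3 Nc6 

  a b c d e f g h
  ─────────────────
8│♜ · ♝ ♛ ♚ ♝ ♞ ♜│8
7│♟ ♟ ♟ ♟ ♟ ♟ ♟ ♟│7
6│· · ♞ · · · · ·│6
5│· · · · · · · ·│5
4│· · · · · · · ·│4
3│· · ♘ · · · · ·│3
2│♙ ♙ ♙ ♙ ♙ ♙ ♙ ♙│2
1│♖ · ♗ ♕ ♔ ♗ ♘ ♖│1
  ─────────────────
  a b c d e f g h

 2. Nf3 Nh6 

  a b c d e f g h
  ─────────────────
8│♜ · ♝ ♛ ♚ ♝ · ♜│8
7│♟ ♟ ♟ ♟ ♟ ♟ ♟ ♟│7
6│· · ♞ · · · · ♞│6
5│· · · · · · · ·│5
4│· · · · · · · ·│4
3│· · ♘ · · ♘ · ·│3
2│♙ ♙ ♙ ♙ ♙ ♙ ♙ ♙│2
1│♖ · ♗ ♕ ♔ ♗ · ♖│1
  ─────────────────
  a b c d e f g h

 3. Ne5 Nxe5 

  a b c d e f g h
  ─────────────────
8│♜ · ♝ ♛ ♚ ♝ · ♜│8
7│♟ ♟ ♟ ♟ ♟ ♟ ♟ ♟│7
6│· · · · · · · ♞│6
5│· · · · ♞ · · ·│5
4│· · · · · · · ·│4
3│· · ♘ · · · · ·│3
2│♙ ♙ ♙ ♙ ♙ ♙ ♙ ♙│2
1│♖ · ♗ ♕ ♔ ♗ · ♖│1
  ─────────────────
  a b c d e f g h



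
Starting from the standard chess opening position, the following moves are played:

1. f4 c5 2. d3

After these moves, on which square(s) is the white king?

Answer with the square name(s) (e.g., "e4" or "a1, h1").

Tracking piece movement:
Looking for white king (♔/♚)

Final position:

  a b c d e f g h
  ─────────────────
8│♜ ♞ ♝ ♛ ♚ ♝ ♞ ♜│8
7│♟ ♟ · ♟ ♟ ♟ ♟ ♟│7
6│· · · · · · · ·│6
5│· · ♟ · · · · ·│5
4│· · · · · ♙ · ·│4
3│· · · ♙ · · · ·│3
2│♙ ♙ ♙ · ♙ · ♙ ♙│2
1│♖ ♘ ♗ ♕ ♔ ♗ ♘ ♖│1
  ─────────────────
  a b c d e f g h


e1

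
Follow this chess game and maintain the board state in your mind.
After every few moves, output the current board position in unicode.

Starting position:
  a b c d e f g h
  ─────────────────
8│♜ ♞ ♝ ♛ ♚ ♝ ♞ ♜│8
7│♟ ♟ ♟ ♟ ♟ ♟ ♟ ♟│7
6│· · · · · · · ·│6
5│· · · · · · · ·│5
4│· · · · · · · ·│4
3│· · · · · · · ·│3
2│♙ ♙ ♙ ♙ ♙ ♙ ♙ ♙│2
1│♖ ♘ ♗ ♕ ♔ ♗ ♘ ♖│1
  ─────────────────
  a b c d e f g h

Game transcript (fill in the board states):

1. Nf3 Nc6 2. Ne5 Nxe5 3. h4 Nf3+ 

  a b c d e f g h
  ─────────────────
8│♜ · ♝ ♛ ♚ ♝ ♞ ♜│8
7│♟ ♟ ♟ ♟ ♟ ♟ ♟ ♟│7
6│· · · · · · · ·│6
5│· · · · · · · ·│5
4│· · · · · · · ♙│4
3│· · · · · ♞ · ·│3
2│♙ ♙ ♙ ♙ ♙ ♙ ♙ ·│2
1│♖ ♘ ♗ ♕ ♔ ♗ · ♖│1
  ─────────────────
  a b c d e f g h

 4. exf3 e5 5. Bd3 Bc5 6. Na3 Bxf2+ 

  a b c d e f g h
  ─────────────────
8│♜ · ♝ ♛ ♚ · ♞ ♜│8
7│♟ ♟ ♟ ♟ · ♟ ♟ ♟│7
6│· · · · · · · ·│6
5│· · · · ♟ · · ·│5
4│· · · · · · · ♙│4
3│♘ · · ♗ · ♙ · ·│3
2│♙ ♙ ♙ ♙ · ♝ ♙ ·│2
1│♖ · ♗ ♕ ♔ · · ♖│1
  ─────────────────
  a b c d e f g h

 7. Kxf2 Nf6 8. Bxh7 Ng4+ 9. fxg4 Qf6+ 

  a b c d e f g h
  ─────────────────
8│♜ · ♝ · ♚ · · ♜│8
7│♟ ♟ ♟ ♟ · ♟ ♟ ♗│7
6│· · · · · ♛ · ·│6
5│· · · · ♟ · · ·│5
4│· · · · · · ♙ ♙│4
3│♘ · · · · · · ·│3
2│♙ ♙ ♙ ♙ · ♔ ♙ ·│2
1│♖ · ♗ ♕ · · · ♖│1
  ─────────────────
  a b c d e f g h

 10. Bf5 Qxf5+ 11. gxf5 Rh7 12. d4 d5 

  a b c d e f g h
  ─────────────────
8│♜ · ♝ · ♚ · · ·│8
7│♟ ♟ ♟ · · ♟ ♟ ♜│7
6│· · · · · · · ·│6
5│· · · ♟ ♟ ♙ · ·│5
4│· · · ♙ · · · ♙│4
3│♘ · · · · · · ·│3
2│♙ ♙ ♙ · · ♔ ♙ ·│2
1│♖ · ♗ ♕ · · · ♖│1
  ─────────────────
  a b c d e f g h

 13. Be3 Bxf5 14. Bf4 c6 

  a b c d e f g h
  ─────────────────
8│♜ · · · ♚ · · ·│8
7│♟ ♟ · · · ♟ ♟ ♜│7
6│· · ♟ · · · · ·│6
5│· · · ♟ ♟ ♝ · ·│5
4│· · · ♙ · ♗ · ♙│4
3│♘ · · · · · · ·│3
2│♙ ♙ ♙ · · ♔ ♙ ·│2
1│♖ · · ♕ · · · ♖│1
  ─────────────────
  a b c d e f g h


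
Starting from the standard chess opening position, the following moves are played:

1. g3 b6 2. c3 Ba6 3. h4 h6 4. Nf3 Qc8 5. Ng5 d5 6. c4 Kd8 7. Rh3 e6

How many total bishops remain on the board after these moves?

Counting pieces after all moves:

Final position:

  a b c d e f g h
  ─────────────────
8│♜ ♞ ♛ ♚ · ♝ ♞ ♜│8
7│♟ · ♟ · · ♟ ♟ ·│7
6│♝ ♟ · · ♟ · · ♟│6
5│· · · ♟ · · ♘ ·│5
4│· · ♙ · · · · ♙│4
3│· · · · · · ♙ ♖│3
2│♙ ♙ · ♙ ♙ ♙ · ·│2
1│♖ ♘ ♗ ♕ ♔ ♗ · ·│1
  ─────────────────
  a b c d e f g h


4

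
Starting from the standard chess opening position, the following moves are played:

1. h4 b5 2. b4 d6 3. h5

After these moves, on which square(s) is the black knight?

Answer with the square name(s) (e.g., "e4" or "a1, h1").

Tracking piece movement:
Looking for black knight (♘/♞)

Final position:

  a b c d e f g h
  ─────────────────
8│♜ ♞ ♝ ♛ ♚ ♝ ♞ ♜│8
7│♟ · ♟ · ♟ ♟ ♟ ♟│7
6│· · · ♟ · · · ·│6
5│· ♟ · · · · · ♙│5
4│· ♙ · · · · · ·│4
3│· · · · · · · ·│3
2│♙ · ♙ ♙ ♙ ♙ ♙ ·│2
1│♖ ♘ ♗ ♕ ♔ ♗ ♘ ♖│1
  ─────────────────
  a b c d e f g h


b8, g8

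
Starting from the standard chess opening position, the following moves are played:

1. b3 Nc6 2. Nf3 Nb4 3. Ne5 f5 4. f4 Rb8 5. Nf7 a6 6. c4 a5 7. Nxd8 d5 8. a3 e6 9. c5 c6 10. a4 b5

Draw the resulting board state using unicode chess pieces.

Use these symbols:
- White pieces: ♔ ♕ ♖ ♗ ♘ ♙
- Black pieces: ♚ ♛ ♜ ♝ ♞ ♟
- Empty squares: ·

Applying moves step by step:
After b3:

♜ ♞ ♝ ♛ ♚ ♝ ♞ ♜
♟ ♟ ♟ ♟ ♟ ♟ ♟ ♟
· · · · · · · ·
· · · · · · · ·
· · · · · · · ·
· ♙ · · · · · ·
♙ · ♙ ♙ ♙ ♙ ♙ ♙
♖ ♘ ♗ ♕ ♔ ♗ ♘ ♖


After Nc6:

♜ · ♝ ♛ ♚ ♝ ♞ ♜
♟ ♟ ♟ ♟ ♟ ♟ ♟ ♟
· · ♞ · · · · ·
· · · · · · · ·
· · · · · · · ·
· ♙ · · · · · ·
♙ · ♙ ♙ ♙ ♙ ♙ ♙
♖ ♘ ♗ ♕ ♔ ♗ ♘ ♖


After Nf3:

♜ · ♝ ♛ ♚ ♝ ♞ ♜
♟ ♟ ♟ ♟ ♟ ♟ ♟ ♟
· · ♞ · · · · ·
· · · · · · · ·
· · · · · · · ·
· ♙ · · · ♘ · ·
♙ · ♙ ♙ ♙ ♙ ♙ ♙
♖ ♘ ♗ ♕ ♔ ♗ · ♖


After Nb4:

♜ · ♝ ♛ ♚ ♝ ♞ ♜
♟ ♟ ♟ ♟ ♟ ♟ ♟ ♟
· · · · · · · ·
· · · · · · · ·
· ♞ · · · · · ·
· ♙ · · · ♘ · ·
♙ · ♙ ♙ ♙ ♙ ♙ ♙
♖ ♘ ♗ ♕ ♔ ♗ · ♖


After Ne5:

♜ · ♝ ♛ ♚ ♝ ♞ ♜
♟ ♟ ♟ ♟ ♟ ♟ ♟ ♟
· · · · · · · ·
· · · · ♘ · · ·
· ♞ · · · · · ·
· ♙ · · · · · ·
♙ · ♙ ♙ ♙ ♙ ♙ ♙
♖ ♘ ♗ ♕ ♔ ♗ · ♖


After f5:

♜ · ♝ ♛ ♚ ♝ ♞ ♜
♟ ♟ ♟ ♟ ♟ · ♟ ♟
· · · · · · · ·
· · · · ♘ ♟ · ·
· ♞ · · · · · ·
· ♙ · · · · · ·
♙ · ♙ ♙ ♙ ♙ ♙ ♙
♖ ♘ ♗ ♕ ♔ ♗ · ♖


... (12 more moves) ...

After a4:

· ♜ ♝ ♘ ♚ ♝ ♞ ♜
· ♟ · · · · ♟ ♟
· · ♟ · ♟ · · ·
♟ · ♙ ♟ · ♟ · ·
♙ ♞ · · · ♙ · ·
· ♙ · · · · · ·
· · · ♙ ♙ · ♙ ♙
♖ ♘ ♗ ♕ ♔ ♗ · ♖


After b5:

· ♜ ♝ ♘ ♚ ♝ ♞ ♜
· · · · · · ♟ ♟
· · ♟ · ♟ · · ·
♟ ♟ ♙ ♟ · ♟ · ·
♙ ♞ · · · ♙ · ·
· ♙ · · · · · ·
· · · ♙ ♙ · ♙ ♙
♖ ♘ ♗ ♕ ♔ ♗ · ♖



  a b c d e f g h
  ─────────────────
8│· ♜ ♝ ♘ ♚ ♝ ♞ ♜│8
7│· · · · · · ♟ ♟│7
6│· · ♟ · ♟ · · ·│6
5│♟ ♟ ♙ ♟ · ♟ · ·│5
4│♙ ♞ · · · ♙ · ·│4
3│· ♙ · · · · · ·│3
2│· · · ♙ ♙ · ♙ ♙│2
1│♖ ♘ ♗ ♕ ♔ ♗ · ♖│1
  ─────────────────
  a b c d e f g h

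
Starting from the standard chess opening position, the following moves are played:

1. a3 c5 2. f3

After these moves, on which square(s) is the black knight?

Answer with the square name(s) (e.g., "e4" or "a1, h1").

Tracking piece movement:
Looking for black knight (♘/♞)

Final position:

  a b c d e f g h
  ─────────────────
8│♜ ♞ ♝ ♛ ♚ ♝ ♞ ♜│8
7│♟ ♟ · ♟ ♟ ♟ ♟ ♟│7
6│· · · · · · · ·│6
5│· · ♟ · · · · ·│5
4│· · · · · · · ·│4
3│♙ · · · · ♙ · ·│3
2│· ♙ ♙ ♙ ♙ · ♙ ♙│2
1│♖ ♘ ♗ ♕ ♔ ♗ ♘ ♖│1
  ─────────────────
  a b c d e f g h


b8, g8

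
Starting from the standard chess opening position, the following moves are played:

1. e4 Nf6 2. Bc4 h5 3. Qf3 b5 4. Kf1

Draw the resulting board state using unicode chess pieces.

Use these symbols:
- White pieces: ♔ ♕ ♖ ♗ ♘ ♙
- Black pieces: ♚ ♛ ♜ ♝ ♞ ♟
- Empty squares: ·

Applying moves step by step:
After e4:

♜ ♞ ♝ ♛ ♚ ♝ ♞ ♜
♟ ♟ ♟ ♟ ♟ ♟ ♟ ♟
· · · · · · · ·
· · · · · · · ·
· · · · ♙ · · ·
· · · · · · · ·
♙ ♙ ♙ ♙ · ♙ ♙ ♙
♖ ♘ ♗ ♕ ♔ ♗ ♘ ♖


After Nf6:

♜ ♞ ♝ ♛ ♚ ♝ · ♜
♟ ♟ ♟ ♟ ♟ ♟ ♟ ♟
· · · · · ♞ · ·
· · · · · · · ·
· · · · ♙ · · ·
· · · · · · · ·
♙ ♙ ♙ ♙ · ♙ ♙ ♙
♖ ♘ ♗ ♕ ♔ ♗ ♘ ♖


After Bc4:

♜ ♞ ♝ ♛ ♚ ♝ · ♜
♟ ♟ ♟ ♟ ♟ ♟ ♟ ♟
· · · · · ♞ · ·
· · · · · · · ·
· · ♗ · ♙ · · ·
· · · · · · · ·
♙ ♙ ♙ ♙ · ♙ ♙ ♙
♖ ♘ ♗ ♕ ♔ · ♘ ♖


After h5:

♜ ♞ ♝ ♛ ♚ ♝ · ♜
♟ ♟ ♟ ♟ ♟ ♟ ♟ ·
· · · · · ♞ · ·
· · · · · · · ♟
· · ♗ · ♙ · · ·
· · · · · · · ·
♙ ♙ ♙ ♙ · ♙ ♙ ♙
♖ ♘ ♗ ♕ ♔ · ♘ ♖


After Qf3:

♜ ♞ ♝ ♛ ♚ ♝ · ♜
♟ ♟ ♟ ♟ ♟ ♟ ♟ ·
· · · · · ♞ · ·
· · · · · · · ♟
· · ♗ · ♙ · · ·
· · · · · ♕ · ·
♙ ♙ ♙ ♙ · ♙ ♙ ♙
♖ ♘ ♗ · ♔ · ♘ ♖


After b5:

♜ ♞ ♝ ♛ ♚ ♝ · ♜
♟ · ♟ ♟ ♟ ♟ ♟ ·
· · · · · ♞ · ·
· ♟ · · · · · ♟
· · ♗ · ♙ · · ·
· · · · · ♕ · ·
♙ ♙ ♙ ♙ · ♙ ♙ ♙
♖ ♘ ♗ · ♔ · ♘ ♖


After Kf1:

♜ ♞ ♝ ♛ ♚ ♝ · ♜
♟ · ♟ ♟ ♟ ♟ ♟ ·
· · · · · ♞ · ·
· ♟ · · · · · ♟
· · ♗ · ♙ · · ·
· · · · · ♕ · ·
♙ ♙ ♙ ♙ · ♙ ♙ ♙
♖ ♘ ♗ · · ♔ ♘ ♖



  a b c d e f g h
  ─────────────────
8│♜ ♞ ♝ ♛ ♚ ♝ · ♜│8
7│♟ · ♟ ♟ ♟ ♟ ♟ ·│7
6│· · · · · ♞ · ·│6
5│· ♟ · · · · · ♟│5
4│· · ♗ · ♙ · · ·│4
3│· · · · · ♕ · ·│3
2│♙ ♙ ♙ ♙ · ♙ ♙ ♙│2
1│♖ ♘ ♗ · · ♔ ♘ ♖│1
  ─────────────────
  a b c d e f g h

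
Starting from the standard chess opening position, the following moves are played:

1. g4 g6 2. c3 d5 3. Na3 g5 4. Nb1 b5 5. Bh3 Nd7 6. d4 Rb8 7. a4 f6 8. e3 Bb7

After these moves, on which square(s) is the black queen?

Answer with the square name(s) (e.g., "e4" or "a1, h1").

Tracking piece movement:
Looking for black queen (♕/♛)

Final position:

  a b c d e f g h
  ─────────────────
8│· ♜ · ♛ ♚ ♝ ♞ ♜│8
7│♟ ♝ ♟ ♞ ♟ · · ♟│7
6│· · · · · ♟ · ·│6
5│· ♟ · ♟ · · ♟ ·│5
4│♙ · · ♙ · · ♙ ·│4
3│· · ♙ · ♙ · · ♗│3
2│· ♙ · · · ♙ · ♙│2
1│♖ ♘ ♗ ♕ ♔ · ♘ ♖│1
  ─────────────────
  a b c d e f g h


d8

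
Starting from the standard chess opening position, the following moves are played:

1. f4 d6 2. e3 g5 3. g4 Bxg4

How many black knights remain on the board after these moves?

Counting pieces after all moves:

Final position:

  a b c d e f g h
  ─────────────────
8│♜ ♞ · ♛ ♚ ♝ ♞ ♜│8
7│♟ ♟ ♟ · ♟ ♟ · ♟│7
6│· · · ♟ · · · ·│6
5│· · · · · · ♟ ·│5
4│· · · · · ♙ ♝ ·│4
3│· · · · ♙ · · ·│3
2│♙ ♙ ♙ ♙ · · · ♙│2
1│♖ ♘ ♗ ♕ ♔ ♗ ♘ ♖│1
  ─────────────────
  a b c d e f g h


2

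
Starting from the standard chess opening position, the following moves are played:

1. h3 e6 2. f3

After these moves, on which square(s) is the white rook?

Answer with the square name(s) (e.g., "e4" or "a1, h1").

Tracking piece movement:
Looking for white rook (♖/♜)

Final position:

  a b c d e f g h
  ─────────────────
8│♜ ♞ ♝ ♛ ♚ ♝ ♞ ♜│8
7│♟ ♟ ♟ ♟ · ♟ ♟ ♟│7
6│· · · · ♟ · · ·│6
5│· · · · · · · ·│5
4│· · · · · · · ·│4
3│· · · · · ♙ · ♙│3
2│♙ ♙ ♙ ♙ ♙ · ♙ ·│2
1│♖ ♘ ♗ ♕ ♔ ♗ ♘ ♖│1
  ─────────────────
  a b c d e f g h


a1, h1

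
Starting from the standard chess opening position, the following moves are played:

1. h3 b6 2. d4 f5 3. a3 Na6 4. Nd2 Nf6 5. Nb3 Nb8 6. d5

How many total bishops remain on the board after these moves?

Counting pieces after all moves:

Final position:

  a b c d e f g h
  ─────────────────
8│♜ ♞ ♝ ♛ ♚ ♝ · ♜│8
7│♟ · ♟ ♟ ♟ · ♟ ♟│7
6│· ♟ · · · ♞ · ·│6
5│· · · ♙ · ♟ · ·│5
4│· · · · · · · ·│4
3│♙ ♘ · · · · · ♙│3
2│· ♙ ♙ · ♙ ♙ ♙ ·│2
1│♖ · ♗ ♕ ♔ ♗ ♘ ♖│1
  ─────────────────
  a b c d e f g h


4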